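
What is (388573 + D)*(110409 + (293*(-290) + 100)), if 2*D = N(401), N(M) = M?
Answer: 19857772833/2 ≈ 9.9289e+9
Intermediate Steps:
D = 401/2 (D = (½)*401 = 401/2 ≈ 200.50)
(388573 + D)*(110409 + (293*(-290) + 100)) = (388573 + 401/2)*(110409 + (293*(-290) + 100)) = 777547*(110409 + (-84970 + 100))/2 = 777547*(110409 - 84870)/2 = (777547/2)*25539 = 19857772833/2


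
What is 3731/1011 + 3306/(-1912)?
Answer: 1895653/966516 ≈ 1.9613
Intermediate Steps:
3731/1011 + 3306/(-1912) = 3731*(1/1011) + 3306*(-1/1912) = 3731/1011 - 1653/956 = 1895653/966516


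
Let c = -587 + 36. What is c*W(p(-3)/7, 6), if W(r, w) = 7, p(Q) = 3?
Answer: -3857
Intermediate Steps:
c = -551
c*W(p(-3)/7, 6) = -551*7 = -3857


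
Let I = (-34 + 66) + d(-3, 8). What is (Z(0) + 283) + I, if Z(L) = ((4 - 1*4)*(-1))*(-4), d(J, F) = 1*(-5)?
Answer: 310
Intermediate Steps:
d(J, F) = -5
I = 27 (I = (-34 + 66) - 5 = 32 - 5 = 27)
Z(L) = 0 (Z(L) = ((4 - 4)*(-1))*(-4) = (0*(-1))*(-4) = 0*(-4) = 0)
(Z(0) + 283) + I = (0 + 283) + 27 = 283 + 27 = 310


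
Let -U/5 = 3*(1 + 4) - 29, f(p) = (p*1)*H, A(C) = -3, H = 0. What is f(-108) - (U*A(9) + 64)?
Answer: 146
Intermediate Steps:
f(p) = 0 (f(p) = (p*1)*0 = p*0 = 0)
U = 70 (U = -5*(3*(1 + 4) - 29) = -5*(3*5 - 29) = -5*(15 - 29) = -5*(-14) = 70)
f(-108) - (U*A(9) + 64) = 0 - (70*(-3) + 64) = 0 - (-210 + 64) = 0 - 1*(-146) = 0 + 146 = 146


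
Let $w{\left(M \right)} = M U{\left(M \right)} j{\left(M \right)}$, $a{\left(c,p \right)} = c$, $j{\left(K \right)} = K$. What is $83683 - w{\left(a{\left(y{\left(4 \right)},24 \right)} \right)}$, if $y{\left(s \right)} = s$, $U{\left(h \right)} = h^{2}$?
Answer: $83427$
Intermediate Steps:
$w{\left(M \right)} = M^{4}$ ($w{\left(M \right)} = M M^{2} M = M^{3} M = M^{4}$)
$83683 - w{\left(a{\left(y{\left(4 \right)},24 \right)} \right)} = 83683 - 4^{4} = 83683 - 256 = 83427$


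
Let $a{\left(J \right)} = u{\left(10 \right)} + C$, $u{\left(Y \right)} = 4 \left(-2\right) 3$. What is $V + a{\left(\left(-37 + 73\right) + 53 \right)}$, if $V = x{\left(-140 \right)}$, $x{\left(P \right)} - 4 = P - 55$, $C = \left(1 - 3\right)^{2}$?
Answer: $-211$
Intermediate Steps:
$u{\left(Y \right)} = -24$ ($u{\left(Y \right)} = \left(-8\right) 3 = -24$)
$C = 4$ ($C = \left(-2\right)^{2} = 4$)
$x{\left(P \right)} = -51 + P$ ($x{\left(P \right)} = 4 + \left(P - 55\right) = 4 + \left(-55 + P\right) = -51 + P$)
$V = -191$ ($V = -51 - 140 = -191$)
$a{\left(J \right)} = -20$ ($a{\left(J \right)} = -24 + 4 = -20$)
$V + a{\left(\left(-37 + 73\right) + 53 \right)} = -191 - 20 = -211$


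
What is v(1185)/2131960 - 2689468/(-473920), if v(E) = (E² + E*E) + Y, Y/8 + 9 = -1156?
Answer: 44127511793/6314865520 ≈ 6.9879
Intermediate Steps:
Y = -9320 (Y = -72 + 8*(-1156) = -72 - 9248 = -9320)
v(E) = -9320 + 2*E² (v(E) = (E² + E*E) - 9320 = (E² + E²) - 9320 = 2*E² - 9320 = -9320 + 2*E²)
v(1185)/2131960 - 2689468/(-473920) = (-9320 + 2*1185²)/2131960 - 2689468/(-473920) = (-9320 + 2*1404225)*(1/2131960) - 2689468*(-1/473920) = (-9320 + 2808450)*(1/2131960) + 672367/118480 = 2799130*(1/2131960) + 672367/118480 = 279913/213196 + 672367/118480 = 44127511793/6314865520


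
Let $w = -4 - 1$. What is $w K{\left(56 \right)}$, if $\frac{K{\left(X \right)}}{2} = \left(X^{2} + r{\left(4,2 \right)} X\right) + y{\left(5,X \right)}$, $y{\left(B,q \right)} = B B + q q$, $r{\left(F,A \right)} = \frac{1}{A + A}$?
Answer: $-63110$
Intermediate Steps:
$r{\left(F,A \right)} = \frac{1}{2 A}$
$y{\left(B,q \right)} = B^{2} + q^{2}$
$w = -5$
$K{\left(X \right)} = 50 + \frac{X}{2} + 4 X^{2}$ ($K{\left(X \right)} = 2 \left(\left(X^{2} + \frac{1}{2 \cdot 2} X\right) + \left(5^{2} + X^{2}\right)\right) = 2 \left(\left(X^{2} + \frac{1}{2} \cdot \frac{1}{2} X\right) + \left(25 + X^{2}\right)\right) = 2 \left(\left(X^{2} + \frac{X}{4}\right) + \left(25 + X^{2}\right)\right) = 2 \left(25 + 2 X^{2} + \frac{X}{4}\right) = 50 + \frac{X}{2} + 4 X^{2}$)
$w K{\left(56 \right)} = - 5 \left(50 + \frac{1}{2} \cdot 56 + 4 \cdot 56^{2}\right) = - 5 \left(50 + 28 + 4 \cdot 3136\right) = - 5 \left(50 + 28 + 12544\right) = \left(-5\right) 12622 = -63110$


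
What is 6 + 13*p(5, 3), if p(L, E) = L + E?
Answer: 110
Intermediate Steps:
p(L, E) = E + L
6 + 13*p(5, 3) = 6 + 13*(3 + 5) = 6 + 13*8 = 6 + 104 = 110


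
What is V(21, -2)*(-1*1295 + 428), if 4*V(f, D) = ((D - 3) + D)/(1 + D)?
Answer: -6069/4 ≈ -1517.3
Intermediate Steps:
V(f, D) = (-3 + 2*D)/(4*(1 + D)) (V(f, D) = (((D - 3) + D)/(1 + D))/4 = (((-3 + D) + D)/(1 + D))/4 = ((-3 + 2*D)/(1 + D))/4 = (-3 + 2*D)/(4*(1 + D)))
V(21, -2)*(-1*1295 + 428) = ((-3 + 2*(-2))/(4*(1 - 2)))*(-1*1295 + 428) = ((¼)*(-3 - 4)/(-1))*(-1295 + 428) = ((¼)*(-1)*(-7))*(-867) = (7/4)*(-867) = -6069/4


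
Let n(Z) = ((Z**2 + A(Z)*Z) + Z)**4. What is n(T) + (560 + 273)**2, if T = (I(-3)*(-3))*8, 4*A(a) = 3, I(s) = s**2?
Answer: 4586678788868678545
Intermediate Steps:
A(a) = 3/4 (A(a) = (1/4)*3 = 3/4)
T = -216 (T = ((-3)**2*(-3))*8 = (9*(-3))*8 = -27*8 = -216)
n(Z) = (Z**2 + 7*Z/4)**4 (n(Z) = ((Z**2 + 3*Z/4) + Z)**4 = (Z**2 + 7*Z/4)**4)
n(T) + (560 + 273)**2 = (1/256)*(-216)**4*(7 + 4*(-216))**4 + (560 + 273)**2 = (1/256)*2176782336*(7 - 864)**4 + 833**2 = (1/256)*2176782336*(-857)**4 + 693889 = (1/256)*2176782336*539415333601 + 693889 = 4586678788867984656 + 693889 = 4586678788868678545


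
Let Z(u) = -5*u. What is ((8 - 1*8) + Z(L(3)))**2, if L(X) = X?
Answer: 225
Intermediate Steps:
((8 - 1*8) + Z(L(3)))**2 = ((8 - 1*8) - 5*3)**2 = ((8 - 8) - 15)**2 = (0 - 15)**2 = (-15)**2 = 225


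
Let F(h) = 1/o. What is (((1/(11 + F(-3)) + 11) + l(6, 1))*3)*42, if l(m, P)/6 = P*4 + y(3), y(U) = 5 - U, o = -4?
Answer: 255150/43 ≈ 5933.7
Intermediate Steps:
F(h) = -1/4 (F(h) = 1/(-4) = -1/4)
l(m, P) = 12 + 24*P (l(m, P) = 6*(P*4 + (5 - 1*3)) = 6*(4*P + (5 - 3)) = 6*(4*P + 2) = 6*(2 + 4*P) = 12 + 24*P)
(((1/(11 + F(-3)) + 11) + l(6, 1))*3)*42 = (((1/(11 - 1/4) + 11) + (12 + 24*1))*3)*42 = (((1/(43/4) + 11) + (12 + 24))*3)*42 = (((4/43 + 11) + 36)*3)*42 = ((477/43 + 36)*3)*42 = ((2025/43)*3)*42 = (6075/43)*42 = 255150/43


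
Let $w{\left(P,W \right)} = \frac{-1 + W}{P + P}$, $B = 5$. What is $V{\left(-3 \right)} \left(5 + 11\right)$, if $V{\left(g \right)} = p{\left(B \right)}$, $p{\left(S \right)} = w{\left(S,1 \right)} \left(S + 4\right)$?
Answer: $0$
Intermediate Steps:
$w{\left(P,W \right)} = \frac{-1 + W}{2 P}$
$p{\left(S \right)} = 0$ ($p{\left(S \right)} = \frac{-1 + 1}{2 S} \left(S + 4\right) = \frac{1}{2} \frac{1}{S} 0 \left(4 + S\right) = 0 \left(4 + S\right) = 0$)
$V{\left(g \right)} = 0$
$V{\left(-3 \right)} \left(5 + 11\right) = 0 \left(5 + 11\right) = 0 \cdot 16 = 0$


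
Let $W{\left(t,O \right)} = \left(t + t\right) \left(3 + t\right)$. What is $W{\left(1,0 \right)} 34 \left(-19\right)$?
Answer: $-5168$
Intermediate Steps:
$W{\left(t,O \right)} = 2 t \left(3 + t\right)$
$W{\left(1,0 \right)} 34 \left(-19\right) = 2 \cdot 1 \left(3 + 1\right) 34 \left(-19\right) = 2 \cdot 1 \cdot 4 \cdot 34 \left(-19\right) = 8 \cdot 34 \left(-19\right) = 272 \left(-19\right) = -5168$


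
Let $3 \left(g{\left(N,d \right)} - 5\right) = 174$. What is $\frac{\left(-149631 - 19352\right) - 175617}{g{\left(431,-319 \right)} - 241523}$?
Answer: $\frac{17230}{12073} \approx 1.4272$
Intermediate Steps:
$g{\left(N,d \right)} = 63$ ($g{\left(N,d \right)} = 5 + \frac{1}{3} \cdot 174 = 5 + 58 = 63$)
$\frac{\left(-149631 - 19352\right) - 175617}{g{\left(431,-319 \right)} - 241523} = \frac{\left(-149631 - 19352\right) - 175617}{63 - 241523} = \frac{\left(-149631 - 19352\right) - 175617}{-241460} = \left(-168983 - 175617\right) \left(- \frac{1}{241460}\right) = \left(-344600\right) \left(- \frac{1}{241460}\right) = \frac{17230}{12073}$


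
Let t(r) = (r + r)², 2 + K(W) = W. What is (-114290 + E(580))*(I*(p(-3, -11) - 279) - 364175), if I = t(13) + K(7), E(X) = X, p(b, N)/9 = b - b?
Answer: 63015125540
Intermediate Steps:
K(W) = -2 + W
p(b, N) = 0 (p(b, N) = 9*(b - b) = 9*0 = 0)
t(r) = 4*r² (t(r) = (2*r)² = 4*r²)
I = 681 (I = 4*13² + (-2 + 7) = 4*169 + 5 = 676 + 5 = 681)
(-114290 + E(580))*(I*(p(-3, -11) - 279) - 364175) = (-114290 + 580)*(681*(0 - 279) - 364175) = -113710*(681*(-279) - 364175) = -113710*(-189999 - 364175) = -113710*(-554174) = 63015125540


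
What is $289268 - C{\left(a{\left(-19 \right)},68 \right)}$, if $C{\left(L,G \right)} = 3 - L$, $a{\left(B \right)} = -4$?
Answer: $289261$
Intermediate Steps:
$289268 - C{\left(a{\left(-19 \right)},68 \right)} = 289268 - \left(3 - -4\right) = 289268 - \left(3 + 4\right) = 289268 - 7 = 289261$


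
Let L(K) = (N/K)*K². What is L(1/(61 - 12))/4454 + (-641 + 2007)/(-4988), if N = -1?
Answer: -37266128/136076381 ≈ -0.27386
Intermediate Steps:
L(K) = -K (L(K) = (-1/K)*K² = -K)
L(1/(61 - 12))/4454 + (-641 + 2007)/(-4988) = -1/(61 - 12)/4454 + (-641 + 2007)/(-4988) = -1/49*(1/4454) + 1366*(-1/4988) = -1*1/49*(1/4454) - 683/2494 = -1/49*1/4454 - 683/2494 = -1/218246 - 683/2494 = -37266128/136076381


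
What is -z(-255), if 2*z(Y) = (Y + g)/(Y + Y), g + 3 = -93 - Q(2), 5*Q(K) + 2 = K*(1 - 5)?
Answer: -349/1020 ≈ -0.34216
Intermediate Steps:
Q(K) = -2/5 - 4*K/5 (Q(K) = -2/5 + (K*(1 - 5))/5 = -2/5 + (K*(-4))/5 = -2/5 + (-4*K)/5 = -2/5 - 4*K/5)
g = -94 (g = -3 + (-93 - (-2/5 - 4/5*2)) = -3 + (-93 - (-2/5 - 8/5)) = -3 + (-93 - 1*(-2)) = -3 + (-93 + 2) = -3 - 91 = -94)
z(Y) = (-94 + Y)/(4*Y) (z(Y) = ((Y - 94)/(Y + Y))/2 = ((-94 + Y)/((2*Y)))/2 = ((-94 + Y)*(1/(2*Y)))/2 = ((-94 + Y)/(2*Y))/2 = (-94 + Y)/(4*Y))
-z(-255) = -(-94 - 255)/(4*(-255)) = -(-1)*(-349)/(4*255) = -1*349/1020 = -349/1020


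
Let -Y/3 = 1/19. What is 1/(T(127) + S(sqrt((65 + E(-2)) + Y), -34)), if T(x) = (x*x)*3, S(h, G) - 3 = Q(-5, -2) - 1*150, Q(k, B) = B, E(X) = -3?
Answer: 1/48238 ≈ 2.0731e-5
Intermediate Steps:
Y = -3/19 ≈ -0.15789
S(h, G) = -149 (S(h, G) = 3 + (-2 - 1*150) = 3 + (-2 - 150) = 3 - 152 = -149)
T(x) = 3*x**2 (T(x) = x**2*3 = 3*x**2)
1/(T(127) + S(sqrt((65 + E(-2)) + Y), -34)) = 1/(3*127**2 - 149) = 1/(3*16129 - 149) = 1/(48387 - 149) = 1/48238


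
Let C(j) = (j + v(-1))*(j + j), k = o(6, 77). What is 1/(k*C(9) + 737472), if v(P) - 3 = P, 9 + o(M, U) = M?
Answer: 1/736878 ≈ 1.3571e-6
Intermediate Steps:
o(M, U) = -9 + M
v(P) = 3 + P
k = -3 (k = -9 + 6 = -3)
C(j) = 2*j*(2 + j) (C(j) = (j + (3 - 1))*(j + j) = (j + 2)*(2*j) = (2 + j)*(2*j) = 2*j*(2 + j))
1/(k*C(9) + 737472) = 1/(-6*9*(2 + 9) + 737472) = 1/(-6*9*11 + 737472) = 1/(-3*198 + 737472) = 1/(-594 + 737472) = 1/736878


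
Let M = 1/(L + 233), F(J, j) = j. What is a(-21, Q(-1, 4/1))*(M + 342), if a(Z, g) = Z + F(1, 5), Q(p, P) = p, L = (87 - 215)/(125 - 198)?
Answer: -93774832/17137 ≈ -5472.1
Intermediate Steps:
L = 128/73 (L = -128/(-73) = -128*(-1/73) = 128/73 ≈ 1.7534)
a(Z, g) = 5 + Z (a(Z, g) = Z + 5 = 5 + Z)
M = 73/17137 (M = 1/(128/73 + 233) = 1/(17137/73) = 73/17137 ≈ 0.0042598)
a(-21, Q(-1, 4/1))*(M + 342) = (5 - 21)*(73/17137 + 342) = -16*5860927/17137 = -93774832/17137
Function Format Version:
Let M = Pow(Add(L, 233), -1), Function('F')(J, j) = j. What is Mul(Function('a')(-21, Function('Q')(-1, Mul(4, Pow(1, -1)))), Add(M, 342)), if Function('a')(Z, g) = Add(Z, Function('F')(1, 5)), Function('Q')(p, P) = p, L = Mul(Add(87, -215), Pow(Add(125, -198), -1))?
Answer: Rational(-93774832, 17137) ≈ -5472.1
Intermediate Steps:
L = Rational(128, 73) (L = Mul(-128, Pow(-73, -1)) = Mul(-128, Rational(-1, 73)) = Rational(128, 73) ≈ 1.7534)
Function('a')(Z, g) = Add(5, Z) (Function('a')(Z, g) = Add(Z, 5) = Add(5, Z))
M = Rational(73, 17137) (M = Pow(Add(Rational(128, 73), 233), -1) = Pow(Rational(17137, 73), -1) = Rational(73, 17137) ≈ 0.0042598)
Mul(Function('a')(-21, Function('Q')(-1, Mul(4, Pow(1, -1)))), Add(M, 342)) = Mul(Add(5, -21), Add(Rational(73, 17137), 342)) = Mul(-16, Rational(5860927, 17137)) = Rational(-93774832, 17137)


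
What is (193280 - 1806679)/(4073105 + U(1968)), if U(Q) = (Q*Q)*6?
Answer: -1613399/27311249 ≈ -0.059075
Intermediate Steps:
U(Q) = 6*Q² (U(Q) = Q²*6 = 6*Q²)
(193280 - 1806679)/(4073105 + U(1968)) = (193280 - 1806679)/(4073105 + 6*1968²) = -1613399/(4073105 + 6*3873024) = -1613399/(4073105 + 23238144) = -1613399/27311249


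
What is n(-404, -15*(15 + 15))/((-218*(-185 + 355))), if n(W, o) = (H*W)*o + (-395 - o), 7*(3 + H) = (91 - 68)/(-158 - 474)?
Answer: 15104923/1024709 ≈ 14.741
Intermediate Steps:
H = -13295/4424 (H = -3 + ((91 - 68)/(-158 - 474))/7 = -3 + (23/(-632))/7 = -3 + (23*(-1/632))/7 = -3 + (⅐)*(-23/632) = -3 - 23/4424 = -13295/4424 ≈ -3.0052)
n(W, o) = -395 - o - 13295*W*o/4424 (n(W, o) = (-13295*W/4424)*o + (-395 - o) = -13295*W*o/4424 + (-395 - o) = -395 - o - 13295*W*o/4424)
n(-404, -15*(15 + 15))/((-218*(-185 + 355))) = (-395 - (-15)*(15 + 15) - 13295/4424*(-404)*(-15*(15 + 15)))/((-218*(-185 + 355))) = (-395 - (-15)*30 - 13295/4424*(-404)*(-15*30))/((-218*170)) = (-395 - 1*(-450) - 13295/4424*(-404)*(-450))/(-37060) = (-395 + 450 - 302128875/553)*(-1/37060) = -302098460/553*(-1/37060) = 15104923/1024709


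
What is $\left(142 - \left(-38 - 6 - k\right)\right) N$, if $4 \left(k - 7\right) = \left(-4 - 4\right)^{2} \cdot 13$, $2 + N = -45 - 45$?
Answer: $-36892$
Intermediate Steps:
$N = -92$ ($N = -2 - 90 = -92$)
$k = 215$ ($k = 7 + \frac{\left(-4 - 4\right)^{2} \cdot 13}{4} = 7 + \frac{\left(-8\right)^{2} \cdot 13}{4} = 7 + \frac{64 \cdot 13}{4} = 7 + \frac{1}{4} \cdot 832 = 7 + 208 = 215$)
$\left(142 - \left(-38 - 6 - k\right)\right) N = \left(142 + \left(215 - \left(-38 - 6\right)\right)\right) \left(-92\right) = \left(142 + \left(215 - -44\right)\right) \left(-92\right) = \left(142 + \left(215 + 44\right)\right) \left(-92\right) = \left(142 + 259\right) \left(-92\right) = 401 \left(-92\right) = -36892$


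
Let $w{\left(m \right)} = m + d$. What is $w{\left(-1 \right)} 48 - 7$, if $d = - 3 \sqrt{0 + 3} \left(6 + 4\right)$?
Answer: $-55 - 1440 \sqrt{3} \approx -2549.2$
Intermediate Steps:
$d = - 30 \sqrt{3}$ ($d = - 3 \sqrt{3} \cdot 10 = - 30 \sqrt{3} \approx -51.962$)
$w{\left(m \right)} = m - 30 \sqrt{3}$
$w{\left(-1 \right)} 48 - 7 = \left(-1 - 30 \sqrt{3}\right) 48 - 7 = \left(-48 - 1440 \sqrt{3}\right) - 7 = -55 - 1440 \sqrt{3}$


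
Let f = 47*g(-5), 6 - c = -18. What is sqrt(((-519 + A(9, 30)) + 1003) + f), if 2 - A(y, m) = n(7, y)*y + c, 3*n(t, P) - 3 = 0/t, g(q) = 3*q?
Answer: 6*I*sqrt(7) ≈ 15.875*I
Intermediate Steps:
c = 24 (c = 6 - 1*(-18) = 6 + 18 = 24)
n(t, P) = 1 (n(t, P) = 1 + (0/t)/3 = 1 + (1/3)*0 = 1 + 0 = 1)
A(y, m) = -22 - y (A(y, m) = 2 - (1*y + 24) = 2 - (y + 24) = 2 - (24 + y) = 2 + (-24 - y) = -22 - y)
f = -705 (f = 47*(3*(-5)) = 47*(-15) = -705)
sqrt(((-519 + A(9, 30)) + 1003) + f) = sqrt(((-519 + (-22 - 1*9)) + 1003) - 705) = sqrt(((-519 + (-22 - 9)) + 1003) - 705) = sqrt(((-519 - 31) + 1003) - 705) = sqrt((-550 + 1003) - 705) = sqrt(453 - 705) = sqrt(-252) = 6*I*sqrt(7)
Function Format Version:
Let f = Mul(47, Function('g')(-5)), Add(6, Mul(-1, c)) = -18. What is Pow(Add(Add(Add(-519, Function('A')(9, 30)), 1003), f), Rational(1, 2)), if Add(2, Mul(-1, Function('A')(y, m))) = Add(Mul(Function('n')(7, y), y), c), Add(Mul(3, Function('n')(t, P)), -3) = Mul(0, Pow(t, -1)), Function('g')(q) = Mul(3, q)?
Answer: Mul(6, I, Pow(7, Rational(1, 2))) ≈ Mul(15.875, I)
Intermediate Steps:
c = 24 (c = Add(6, Mul(-1, -18)) = Add(6, 18) = 24)
Function('n')(t, P) = 1 (Function('n')(t, P) = Add(1, Mul(Rational(1, 3), Mul(0, Pow(t, -1)))) = Add(1, Mul(Rational(1, 3), 0)) = Add(1, 0) = 1)
Function('A')(y, m) = Add(-22, Mul(-1, y)) (Function('A')(y, m) = Add(2, Mul(-1, Add(Mul(1, y), 24))) = Add(2, Mul(-1, Add(y, 24))) = Add(2, Mul(-1, Add(24, y))) = Add(2, Add(-24, Mul(-1, y))) = Add(-22, Mul(-1, y)))
f = -705 (f = Mul(47, Mul(3, -5)) = Mul(47, -15) = -705)
Pow(Add(Add(Add(-519, Function('A')(9, 30)), 1003), f), Rational(1, 2)) = Pow(Add(Add(Add(-519, Add(-22, Mul(-1, 9))), 1003), -705), Rational(1, 2)) = Pow(Add(Add(Add(-519, Add(-22, -9)), 1003), -705), Rational(1, 2)) = Pow(Add(Add(Add(-519, -31), 1003), -705), Rational(1, 2)) = Pow(Add(Add(-550, 1003), -705), Rational(1, 2)) = Pow(Add(453, -705), Rational(1, 2)) = Pow(-252, Rational(1, 2)) = Mul(6, I, Pow(7, Rational(1, 2)))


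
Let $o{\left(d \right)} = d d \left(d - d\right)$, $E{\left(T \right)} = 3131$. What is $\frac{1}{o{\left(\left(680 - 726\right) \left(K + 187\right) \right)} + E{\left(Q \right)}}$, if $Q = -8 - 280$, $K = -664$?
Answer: $\frac{1}{3131} \approx 0.00031939$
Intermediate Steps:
$Q = -288$ ($Q = -8 - 280 = -288$)
$o{\left(d \right)} = 0$ ($o{\left(d \right)} = d^{2} \cdot 0 = 0$)
$\frac{1}{o{\left(\left(680 - 726\right) \left(K + 187\right) \right)} + E{\left(Q \right)}} = \frac{1}{0 + 3131} = \frac{1}{3131}$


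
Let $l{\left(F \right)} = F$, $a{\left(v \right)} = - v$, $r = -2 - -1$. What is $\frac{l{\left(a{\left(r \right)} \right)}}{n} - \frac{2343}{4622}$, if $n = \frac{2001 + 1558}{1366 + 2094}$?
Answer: $\frac{7653383}{16449698} \approx 0.46526$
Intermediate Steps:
$r = -1$ ($r = -2 + 1 = -1$)
$n = \frac{3559}{3460} \approx 1.0286$
$\frac{l{\left(a{\left(r \right)} \right)}}{n} - \frac{2343}{4622} = \frac{\left(-1\right) \left(-1\right)}{\frac{3559}{3460}} - \frac{2343}{4622} = 1 \cdot \frac{3460}{3559} - \frac{2343}{4622} = \frac{3460}{3559} - \frac{2343}{4622} = \frac{7653383}{16449698}$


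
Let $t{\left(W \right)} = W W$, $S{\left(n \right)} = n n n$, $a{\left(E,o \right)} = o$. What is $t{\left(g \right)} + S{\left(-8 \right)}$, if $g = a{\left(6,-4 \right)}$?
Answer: $-496$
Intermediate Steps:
$S{\left(n \right)} = n^{3}$ ($S{\left(n \right)} = n^{2} n = n^{3}$)
$g = -4$
$t{\left(W \right)} = W^{2}$
$t{\left(g \right)} + S{\left(-8 \right)} = \left(-4\right)^{2} + \left(-8\right)^{3} = 16 - 512 = -496$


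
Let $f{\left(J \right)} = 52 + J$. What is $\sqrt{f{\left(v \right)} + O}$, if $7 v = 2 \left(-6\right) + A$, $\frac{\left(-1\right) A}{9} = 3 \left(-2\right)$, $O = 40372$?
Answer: $\sqrt{40430} \approx 201.07$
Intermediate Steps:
$A = 54$ ($A = - 9 \cdot 3 \left(-2\right) = \left(-9\right) \left(-6\right) = 54$)
$v = 6$ ($v = \frac{2 \left(-6\right) + 54}{7} = \frac{-12 + 54}{7} = \frac{1}{7} \cdot 42 = 6$)
$\sqrt{f{\left(v \right)} + O} = \sqrt{\left(52 + 6\right) + 40372} = \sqrt{58 + 40372} = \sqrt{40430}$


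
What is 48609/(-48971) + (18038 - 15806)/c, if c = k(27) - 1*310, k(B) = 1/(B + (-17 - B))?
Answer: -704791221/86042047 ≈ -8.1912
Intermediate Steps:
k(B) = -1/17 (k(B) = 1/(-17) = -1/17)
c = -5271/17 (c = -1/17 - 1*310 = -1/17 - 310 = -5271/17 ≈ -310.06)
48609/(-48971) + (18038 - 15806)/c = 48609/(-48971) + (18038 - 15806)/(-5271/17) = 48609*(-1/48971) + 2232*(-17/5271) = -48609/48971 - 12648/1757 = -704791221/86042047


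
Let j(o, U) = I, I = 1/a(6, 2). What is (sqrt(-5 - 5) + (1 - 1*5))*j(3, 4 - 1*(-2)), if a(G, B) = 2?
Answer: -2 + I*sqrt(10)/2 ≈ -2.0 + 1.5811*I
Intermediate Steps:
I = 1/2 ≈ 0.50000
j(o, U) = 1/2
(sqrt(-5 - 5) + (1 - 1*5))*j(3, 4 - 1*(-2)) = (sqrt(-5 - 5) + (1 - 1*5))*(1/2) = (sqrt(-10) + (1 - 5))*(1/2) = (I*sqrt(10) - 4)*(1/2) = (-4 + I*sqrt(10))*(1/2) = -2 + I*sqrt(10)/2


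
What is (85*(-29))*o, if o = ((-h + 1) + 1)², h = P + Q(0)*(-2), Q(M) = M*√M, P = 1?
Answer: -2465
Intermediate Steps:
Q(M) = M^(3/2)
h = 1 (h = 1 + 0^(3/2)*(-2) = 1 + 0*(-2) = 1 + 0 = 1)
o = 1 (o = ((-1*1 + 1) + 1)² = ((-1 + 1) + 1)² = (0 + 1)² = 1² = 1)
(85*(-29))*o = (85*(-29))*1 = -2465*1 = -2465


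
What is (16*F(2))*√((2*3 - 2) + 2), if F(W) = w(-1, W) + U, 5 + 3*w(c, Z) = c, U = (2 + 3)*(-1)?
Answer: -112*√6 ≈ -274.34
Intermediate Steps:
U = -5 (U = 5*(-1) = -5)
w(c, Z) = -5/3 + c/3
F(W) = -7 (F(W) = (-5/3 + (⅓)*(-1)) - 5 = (-5/3 - ⅓) - 5 = -2 - 5 = -7)
(16*F(2))*√((2*3 - 2) + 2) = (16*(-7))*√((2*3 - 2) + 2) = -112*√((6 - 2) + 2) = -112*√(4 + 2) = -112*√6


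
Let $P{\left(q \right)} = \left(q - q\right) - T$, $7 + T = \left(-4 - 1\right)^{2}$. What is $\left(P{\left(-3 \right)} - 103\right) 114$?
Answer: $-13794$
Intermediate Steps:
$T = 18$ ($T = -7 + \left(-4 - 1\right)^{2} = -7 + \left(-5\right)^{2} = -7 + 25 = 18$)
$P{\left(q \right)} = -18$ ($P{\left(q \right)} = \left(q - q\right) - 18 = 0 - 18 = -18$)
$\left(P{\left(-3 \right)} - 103\right) 114 = \left(-18 - 103\right) 114 = \left(-121\right) 114 = -13794$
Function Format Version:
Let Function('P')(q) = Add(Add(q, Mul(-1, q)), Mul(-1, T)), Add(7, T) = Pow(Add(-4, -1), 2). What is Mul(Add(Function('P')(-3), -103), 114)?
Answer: -13794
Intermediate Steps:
T = 18 (T = Add(-7, Pow(Add(-4, -1), 2)) = Add(-7, Pow(-5, 2)) = Add(-7, 25) = 18)
Function('P')(q) = -18 (Function('P')(q) = Add(Add(q, Mul(-1, q)), Mul(-1, 18)) = Add(0, -18) = -18)
Mul(Add(Function('P')(-3), -103), 114) = Mul(Add(-18, -103), 114) = Mul(-121, 114) = -13794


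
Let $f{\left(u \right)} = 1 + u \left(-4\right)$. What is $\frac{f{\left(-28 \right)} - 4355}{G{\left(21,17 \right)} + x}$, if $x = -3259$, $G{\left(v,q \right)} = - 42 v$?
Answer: $\frac{42}{41} \approx 1.0244$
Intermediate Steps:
$f{\left(u \right)} = 1 - 4 u$
$\frac{f{\left(-28 \right)} - 4355}{G{\left(21,17 \right)} + x} = \frac{\left(1 - -112\right) - 4355}{\left(-42\right) 21 - 3259} = \frac{\left(1 + 112\right) - 4355}{-882 - 3259} = \frac{113 - 4355}{-4141} = \left(-4242\right) \left(- \frac{1}{4141}\right) = \frac{42}{41}$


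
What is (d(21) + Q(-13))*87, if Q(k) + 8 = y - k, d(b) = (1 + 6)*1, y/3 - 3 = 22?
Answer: 7569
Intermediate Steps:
y = 75 (y = 9 + 3*22 = 9 + 66 = 75)
d(b) = 7 (d(b) = 7*1 = 7)
Q(k) = 67 - k (Q(k) = -8 + (75 - k) = 67 - k)
(d(21) + Q(-13))*87 = (7 + (67 - 1*(-13)))*87 = (7 + (67 + 13))*87 = (7 + 80)*87 = 87*87 = 7569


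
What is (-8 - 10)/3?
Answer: -6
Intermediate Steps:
(-8 - 10)/3 = -18*⅓ = -6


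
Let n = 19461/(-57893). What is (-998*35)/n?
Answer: 4052510/39 ≈ 1.0391e+5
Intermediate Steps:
n = -19461/57893 (n = 19461*(-1/57893) = -19461/57893 ≈ -0.33615)
(-998*35)/n = (-998*35)/(-19461/57893) = -34930*(-57893/19461) = 4052510/39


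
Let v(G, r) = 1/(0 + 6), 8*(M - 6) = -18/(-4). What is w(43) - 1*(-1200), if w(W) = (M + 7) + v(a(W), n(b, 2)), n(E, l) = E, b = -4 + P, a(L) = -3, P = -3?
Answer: 58259/48 ≈ 1213.7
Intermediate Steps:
b = -7 (b = -4 - 3 = -7)
M = 105/16 (M = 6 + (-18/(-4))/8 = 6 + (-18*(-¼))/8 = 6 + (⅛)*(9/2) = 6 + 9/16 = 105/16 ≈ 6.5625)
v(G, r) = ⅙ (v(G, r) = 1/6 = ⅙)
w(W) = 659/48 (w(W) = (105/16 + 7) + ⅙ = 217/16 + ⅙ = 659/48)
w(43) - 1*(-1200) = 659/48 - 1*(-1200) = 659/48 + 1200 = 58259/48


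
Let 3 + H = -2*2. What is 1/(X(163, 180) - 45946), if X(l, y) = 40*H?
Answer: -1/46226 ≈ -2.1633e-5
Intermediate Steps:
H = -7 (H = -3 - 2*2 = -3 - 4 = -7)
X(l, y) = -280 (X(l, y) = 40*(-7) = -280)
1/(X(163, 180) - 45946) = 1/(-280 - 45946) = 1/(-46226) = -1/46226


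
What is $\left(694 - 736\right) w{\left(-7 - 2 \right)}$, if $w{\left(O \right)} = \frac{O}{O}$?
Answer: $-42$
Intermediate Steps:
$w{\left(O \right)} = 1$
$\left(694 - 736\right) w{\left(-7 - 2 \right)} = \left(694 - 736\right) 1 = \left(-42\right) 1 = -42$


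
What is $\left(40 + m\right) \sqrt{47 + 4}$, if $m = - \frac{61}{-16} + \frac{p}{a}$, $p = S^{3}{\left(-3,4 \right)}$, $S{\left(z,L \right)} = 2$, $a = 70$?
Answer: $\frac{24599 \sqrt{51}}{560} \approx 313.7$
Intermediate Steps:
$p = 8$ ($p = 2^{3} = 8$)
$m = \frac{2199}{560}$ ($m = - \frac{61}{-16} + \frac{8}{70} = \left(-61\right) \left(- \frac{1}{16}\right) + 8 \cdot \frac{1}{70} = \frac{61}{16} + \frac{4}{35} = \frac{2199}{560} \approx 3.9268$)
$\left(40 + m\right) \sqrt{47 + 4} = \left(40 + \frac{2199}{560}\right) \sqrt{47 + 4} = \frac{24599 \sqrt{51}}{560}$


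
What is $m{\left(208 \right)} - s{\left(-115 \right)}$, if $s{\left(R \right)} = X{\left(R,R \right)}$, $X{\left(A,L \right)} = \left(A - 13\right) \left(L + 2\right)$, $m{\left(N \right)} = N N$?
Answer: $28800$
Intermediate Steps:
$m{\left(N \right)} = N^{2}$
$X{\left(A,L \right)} = \left(-13 + A\right) \left(2 + L\right)$
$s{\left(R \right)} = -26 + R^{2} - 11 R$ ($s{\left(R \right)} = -26 - 13 R + 2 R + R R = -26 - 13 R + 2 R + R^{2} = -26 + R^{2} - 11 R$)
$m{\left(208 \right)} - s{\left(-115 \right)} = 208^{2} - \left(-26 + \left(-115\right)^{2} - -1265\right) = 43264 - \left(-26 + 13225 + 1265\right) = 43264 - 14464 = 28800$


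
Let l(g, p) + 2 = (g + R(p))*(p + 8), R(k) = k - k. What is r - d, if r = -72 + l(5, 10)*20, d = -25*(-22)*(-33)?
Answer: 19838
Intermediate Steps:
R(k) = 0
l(g, p) = -2 + g*(8 + p) (l(g, p) = -2 + (g + 0)*(p + 8) = -2 + g*(8 + p))
d = -18150 (d = 550*(-33) = -18150)
r = 1688 (r = -72 + (-2 + 8*5 + 5*10)*20 = -72 + (-2 + 40 + 50)*20 = -72 + 88*20 = -72 + 1760 = 1688)
r - d = 1688 - 1*(-18150) = 1688 + 18150 = 19838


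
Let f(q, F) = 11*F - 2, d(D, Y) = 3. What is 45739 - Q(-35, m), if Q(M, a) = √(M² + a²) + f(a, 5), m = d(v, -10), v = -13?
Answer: 45686 - √1234 ≈ 45651.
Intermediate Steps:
m = 3
f(q, F) = -2 + 11*F
Q(M, a) = 53 + √(M² + a²) (Q(M, a) = √(M² + a²) + (-2 + 11*5) = √(M² + a²) + (-2 + 55) = √(M² + a²) + 53 = 53 + √(M² + a²))
45739 - Q(-35, m) = 45739 - (53 + √((-35)² + 3²)) = 45739 - (53 + √(1225 + 9)) = 45739 - (53 + √1234) = 45739 + (-53 - √1234) = 45686 - √1234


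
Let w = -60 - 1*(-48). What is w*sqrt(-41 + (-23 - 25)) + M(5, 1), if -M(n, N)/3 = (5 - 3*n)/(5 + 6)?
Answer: 30/11 - 12*I*sqrt(89) ≈ 2.7273 - 113.21*I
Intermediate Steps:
M(n, N) = -15/11 + 9*n/11 (M(n, N) = -3*(5 - 3*n)/(5 + 6) = -3*(5 - 3*n)/11 = -3*(5/11 - 3*n/11) = -15/11 + 9*n/11)
w = -12 (w = -60 + 48 = -12)
w*sqrt(-41 + (-23 - 25)) + M(5, 1) = -12*sqrt(-41 + (-23 - 25)) + (-15/11 + (9/11)*5) = -12*sqrt(-41 - 48) + (-15/11 + 45/11) = -12*I*sqrt(89) + 30/11 = 30/11 - 12*I*sqrt(89)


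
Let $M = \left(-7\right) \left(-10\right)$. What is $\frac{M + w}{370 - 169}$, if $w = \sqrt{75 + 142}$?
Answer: $\frac{70}{201} + \frac{\sqrt{217}}{201} \approx 0.42155$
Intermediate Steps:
$w = \sqrt{217} \approx 14.731$
$M = 70$
$\frac{M + w}{370 - 169} = \frac{70 + \sqrt{217}}{370 - 169} = \frac{70 + \sqrt{217}}{201} = \left(70 + \sqrt{217}\right) \frac{1}{201} = \frac{70}{201} + \frac{\sqrt{217}}{201}$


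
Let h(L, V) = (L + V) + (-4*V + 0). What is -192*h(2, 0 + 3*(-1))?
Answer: -2112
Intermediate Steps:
h(L, V) = L - 3*V (h(L, V) = (L + V) - 4*V = L - 3*V)
-192*h(2, 0 + 3*(-1)) = -192*(2 - 3*(0 + 3*(-1))) = -192*(2 - 3*(0 - 3)) = -192*(2 - 3*(-3)) = -192*(2 + 9) = -192*11 = -2112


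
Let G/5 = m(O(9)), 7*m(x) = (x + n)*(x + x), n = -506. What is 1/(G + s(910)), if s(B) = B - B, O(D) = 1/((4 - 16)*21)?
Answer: 222264/637565 ≈ 0.34861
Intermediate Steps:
O(D) = -1/252 (O(D) = (1/21)/(-12) = -1/12*1/21 = -1/252)
s(B) = 0
m(x) = 2*x*(-506 + x)/7 (m(x) = ((x - 506)*(x + x))/7 = ((-506 + x)*(2*x))/7 = (2*x*(-506 + x))/7 = 2*x*(-506 + x)/7)
G = 637565/222264 (G = 5*((2/7)*(-1/252)*(-506 - 1/252)) = 5*((2/7)*(-1/252)*(-127513/252)) = 5*(127513/222264) = 637565/222264 ≈ 2.8685)
1/(G + s(910)) = 1/(637565/222264 + 0) = 1/(637565/222264) = 222264/637565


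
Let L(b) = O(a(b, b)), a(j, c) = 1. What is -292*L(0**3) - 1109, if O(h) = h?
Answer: -1401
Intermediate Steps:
L(b) = 1
-292*L(0**3) - 1109 = -292*1 - 1109 = -292 - 1109 = -1401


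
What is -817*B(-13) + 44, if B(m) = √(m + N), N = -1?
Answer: 44 - 817*I*√14 ≈ 44.0 - 3056.9*I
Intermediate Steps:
B(m) = √(-1 + m) (B(m) = √(m - 1) = √(-1 + m))
-817*B(-13) + 44 = -817*√(-1 - 13) + 44 = -817*I*√14 + 44 = 44 - 817*I*√14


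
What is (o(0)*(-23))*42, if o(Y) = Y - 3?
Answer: 2898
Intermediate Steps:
o(Y) = -3 + Y
(o(0)*(-23))*42 = ((-3 + 0)*(-23))*42 = -3*(-23)*42 = 69*42 = 2898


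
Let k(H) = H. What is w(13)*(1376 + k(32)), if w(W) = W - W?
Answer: 0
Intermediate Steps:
w(W) = 0
w(13)*(1376 + k(32)) = 0*(1376 + 32) = 0*1408 = 0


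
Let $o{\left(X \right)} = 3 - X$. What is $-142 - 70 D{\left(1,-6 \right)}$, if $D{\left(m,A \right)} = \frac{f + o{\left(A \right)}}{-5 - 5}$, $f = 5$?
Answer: $-44$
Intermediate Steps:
$D{\left(m,A \right)} = - \frac{4}{5} + \frac{A}{10}$ ($D{\left(m,A \right)} = \frac{5 - \left(-3 + A\right)}{-5 - 5} = \frac{8 - A}{-10} = \left(8 - A\right) \left(- \frac{1}{10}\right) = - \frac{4}{5} + \frac{A}{10}$)
$-142 - 70 D{\left(1,-6 \right)} = -142 - 70 \left(- \frac{4}{5} + \frac{1}{10} \left(-6\right)\right) = -142 - 70 \left(- \frac{4}{5} - \frac{3}{5}\right) = -142 - -98 = -142 + 98 = -44$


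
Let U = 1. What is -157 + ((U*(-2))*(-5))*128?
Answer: 1123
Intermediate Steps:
-157 + ((U*(-2))*(-5))*128 = -157 + ((1*(-2))*(-5))*128 = -157 - 2*(-5)*128 = -157 + 10*128 = -157 + 1280 = 1123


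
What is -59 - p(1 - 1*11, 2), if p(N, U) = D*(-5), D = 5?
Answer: -34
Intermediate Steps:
p(N, U) = -25 (p(N, U) = 5*(-5) = -25)
-59 - p(1 - 1*11, 2) = -59 - 1*(-25) = -59 + 25 = -34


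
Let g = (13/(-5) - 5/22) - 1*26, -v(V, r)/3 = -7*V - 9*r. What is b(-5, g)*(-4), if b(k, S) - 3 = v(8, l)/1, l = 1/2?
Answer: -738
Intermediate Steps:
l = ½ ≈ 0.50000
v(V, r) = 21*V + 27*r (v(V, r) = -3*(-7*V - 9*r) = -3*(-9*r - 7*V) = 21*V + 27*r)
g = -3171/110 (g = (13*(-⅕) - 5*1/22) - 26 = (-13/5 - 5/22) - 26 = -311/110 - 26 = -3171/110 ≈ -28.827)
b(k, S) = 369/2 (b(k, S) = 3 + (21*8 + 27*(½))/1 = 3 + (168 + 27/2)*1 = 3 + (363/2)*1 = 3 + 363/2 = 369/2)
b(-5, g)*(-4) = (369/2)*(-4) = -738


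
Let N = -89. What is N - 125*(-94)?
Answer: 11661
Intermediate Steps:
N - 125*(-94) = -89 - 125*(-94) = -89 + 11750 = 11661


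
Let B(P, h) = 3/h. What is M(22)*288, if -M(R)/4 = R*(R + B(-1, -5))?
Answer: -2711808/5 ≈ -5.4236e+5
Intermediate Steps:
M(R) = -4*R*(-⅗ + R) (M(R) = -4*R*(R + 3/(-5)) = -4*R*(R + 3*(-⅕)) = -4*R*(R - ⅗) = -4*R*(-⅗ + R))
M(22)*288 = ((⅘)*22*(3 - 5*22))*288 = ((⅘)*22*(3 - 110))*288 = ((⅘)*22*(-107))*288 = -9416/5*288 = -2711808/5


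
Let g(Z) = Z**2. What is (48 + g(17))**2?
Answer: 113569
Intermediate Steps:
(48 + g(17))**2 = (48 + 17**2)**2 = (48 + 289)**2 = 337**2 = 113569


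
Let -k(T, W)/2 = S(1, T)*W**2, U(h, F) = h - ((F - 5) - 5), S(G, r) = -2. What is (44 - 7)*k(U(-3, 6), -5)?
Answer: 3700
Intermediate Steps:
U(h, F) = 10 + h - F (U(h, F) = h - ((-5 + F) - 5) = h - (-10 + F) = h + (10 - F) = 10 + h - F)
k(T, W) = 4*W**2 (k(T, W) = -(-4)*W**2 = 4*W**2)
(44 - 7)*k(U(-3, 6), -5) = (44 - 7)*(4*(-5)**2) = 37*(4*25) = 37*100 = 3700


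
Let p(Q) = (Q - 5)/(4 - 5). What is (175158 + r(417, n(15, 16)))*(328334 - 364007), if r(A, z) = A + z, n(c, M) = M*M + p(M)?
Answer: -6272026860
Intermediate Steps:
p(Q) = 5 - Q (p(Q) = (-5 + Q)/(-1) = (-5 + Q)*(-1) = 5 - Q)
n(c, M) = 5 + M**2 - M (n(c, M) = M*M + (5 - M) = M**2 + (5 - M) = 5 + M**2 - M)
(175158 + r(417, n(15, 16)))*(328334 - 364007) = (175158 + (417 + (5 + 16**2 - 1*16)))*(328334 - 364007) = (175158 + (417 + (5 + 256 - 16)))*(-35673) = (175158 + (417 + 245))*(-35673) = (175158 + 662)*(-35673) = 175820*(-35673) = -6272026860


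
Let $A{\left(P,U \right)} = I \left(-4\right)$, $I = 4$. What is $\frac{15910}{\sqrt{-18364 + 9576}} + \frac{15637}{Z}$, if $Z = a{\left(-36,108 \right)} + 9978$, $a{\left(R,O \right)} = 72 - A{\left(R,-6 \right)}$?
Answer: $\frac{15637}{10066} - \frac{7955 i \sqrt{13}}{169} \approx 1.5534 - 169.72 i$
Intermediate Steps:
$A{\left(P,U \right)} = -16$ ($A{\left(P,U \right)} = 4 \left(-4\right) = -16$)
$a{\left(R,O \right)} = 88$ ($a{\left(R,O \right)} = 72 - -16 = 72 + 16 = 88$)
$Z = 10066$ ($Z = 88 + 9978 = 10066$)
$\frac{15910}{\sqrt{-18364 + 9576}} + \frac{15637}{Z} = \frac{15910}{\sqrt{-18364 + 9576}} + \frac{15637}{10066} = \frac{15910}{\sqrt{-8788}} + 15637 \cdot \frac{1}{10066} = \frac{15910}{26 i \sqrt{13}} + \frac{15637}{10066} = 15910 \left(- \frac{i \sqrt{13}}{338}\right) + \frac{15637}{10066} = - \frac{7955 i \sqrt{13}}{169} + \frac{15637}{10066} = \frac{15637}{10066} - \frac{7955 i \sqrt{13}}{169}$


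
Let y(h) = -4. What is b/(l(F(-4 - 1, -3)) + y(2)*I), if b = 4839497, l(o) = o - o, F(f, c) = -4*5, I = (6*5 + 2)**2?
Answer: -4839497/4096 ≈ -1181.5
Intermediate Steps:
I = 1024 (I = (30 + 2)**2 = 32**2 = 1024)
F(f, c) = -20
l(o) = 0
b/(l(F(-4 - 1, -3)) + y(2)*I) = 4839497/(0 - 4*1024) = 4839497/(0 - 4096) = 4839497/(-4096) = 4839497*(-1/4096) = -4839497/4096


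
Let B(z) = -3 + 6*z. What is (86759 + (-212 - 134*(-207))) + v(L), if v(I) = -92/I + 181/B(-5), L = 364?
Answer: 343180625/3003 ≈ 1.1428e+5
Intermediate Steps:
v(I) = -181/33 - 92/I (v(I) = -92/I + 181/(-3 + 6*(-5)) = -92/I + 181/(-3 - 30) = -92/I + 181/(-33) = -92/I + 181*(-1/33) = -92/I - 181/33 = -181/33 - 92/I)
(86759 + (-212 - 134*(-207))) + v(L) = (86759 + (-212 - 134*(-207))) + (-181/33 - 92/364) = (86759 + (-212 + 27738)) + (-181/33 - 92*1/364) = (86759 + 27526) + (-181/33 - 23/91) = 114285 - 17230/3003 = 343180625/3003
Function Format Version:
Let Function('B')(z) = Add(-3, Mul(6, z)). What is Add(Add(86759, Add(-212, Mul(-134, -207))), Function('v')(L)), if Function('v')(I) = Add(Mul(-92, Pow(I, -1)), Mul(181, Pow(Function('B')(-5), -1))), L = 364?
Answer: Rational(343180625, 3003) ≈ 1.1428e+5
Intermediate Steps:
Function('v')(I) = Add(Rational(-181, 33), Mul(-92, Pow(I, -1))) (Function('v')(I) = Add(Mul(-92, Pow(I, -1)), Mul(181, Pow(Add(-3, Mul(6, -5)), -1))) = Add(Mul(-92, Pow(I, -1)), Mul(181, Pow(Add(-3, -30), -1))) = Add(Mul(-92, Pow(I, -1)), Mul(181, Pow(-33, -1))) = Add(Mul(-92, Pow(I, -1)), Mul(181, Rational(-1, 33))) = Add(Mul(-92, Pow(I, -1)), Rational(-181, 33)) = Add(Rational(-181, 33), Mul(-92, Pow(I, -1))))
Add(Add(86759, Add(-212, Mul(-134, -207))), Function('v')(L)) = Add(Add(86759, Add(-212, Mul(-134, -207))), Add(Rational(-181, 33), Mul(-92, Pow(364, -1)))) = Add(Add(86759, Add(-212, 27738)), Add(Rational(-181, 33), Mul(-92, Rational(1, 364)))) = Add(Add(86759, 27526), Add(Rational(-181, 33), Rational(-23, 91))) = Add(114285, Rational(-17230, 3003)) = Rational(343180625, 3003)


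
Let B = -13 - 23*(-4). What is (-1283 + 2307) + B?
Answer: 1103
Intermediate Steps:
B = 79 (B = -13 + 92 = 79)
(-1283 + 2307) + B = (-1283 + 2307) + 79 = 1024 + 79 = 1103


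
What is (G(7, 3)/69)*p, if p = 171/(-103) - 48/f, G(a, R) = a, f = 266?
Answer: -8405/45011 ≈ -0.18673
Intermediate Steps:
p = -25215/13699 (p = 171/(-103) - 48/266 = 171*(-1/103) - 48*1/266 = -171/103 - 24/133 = -25215/13699 ≈ -1.8406)
(G(7, 3)/69)*p = (7/69)*(-25215/13699) = -8405/45011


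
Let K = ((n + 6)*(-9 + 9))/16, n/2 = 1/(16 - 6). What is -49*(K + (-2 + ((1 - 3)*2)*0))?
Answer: 98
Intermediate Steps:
n = ⅕ (n = 2/(16 - 6) = 2/10 = 2*(⅒) = ⅕ ≈ 0.20000)
K = 0 (K = ((⅕ + 6)*(-9 + 9))/16 = ((31/5)*0)*(1/16) = 0*(1/16) = 0)
-49*(K + (-2 + ((1 - 3)*2)*0)) = -49*(0 + (-2 + ((1 - 3)*2)*0)) = -49*(0 + (-2 - 2*2*0)) = -49*(0 + (-2 - 4*0)) = -49*(0 + (-2 + 0)) = -49*(0 - 2) = -49*(-2) = 98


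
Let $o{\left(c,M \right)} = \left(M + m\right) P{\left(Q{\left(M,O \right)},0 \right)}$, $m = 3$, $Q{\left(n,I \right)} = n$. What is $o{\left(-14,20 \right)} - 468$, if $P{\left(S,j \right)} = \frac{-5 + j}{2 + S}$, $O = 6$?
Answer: $- \frac{10411}{22} \approx -473.23$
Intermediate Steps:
$P{\left(S,j \right)} = \frac{-5 + j}{2 + S}$
$o{\left(c,M \right)} = - \frac{5 \left(3 + M\right)}{2 + M}$ ($o{\left(c,M \right)} = \left(M + 3\right) \frac{-5 + 0}{2 + M} = \left(3 + M\right) \frac{1}{2 + M} \left(-5\right) = \left(3 + M\right) \left(- \frac{5}{2 + M}\right) = - \frac{5 \left(3 + M\right)}{2 + M}$)
$o{\left(-14,20 \right)} - 468 = \frac{5 \left(-3 - 20\right)}{2 + 20} - 468 = \frac{5 \left(-3 - 20\right)}{22} - 468 = 5 \cdot \frac{1}{22} \left(-23\right) - 468 = - \frac{115}{22} - 468 = - \frac{10411}{22}$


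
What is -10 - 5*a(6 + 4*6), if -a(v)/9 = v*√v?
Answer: -10 + 1350*√30 ≈ 7384.3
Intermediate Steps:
a(v) = -9*v^(3/2) (a(v) = -9*v*√v = -9*v^(3/2))
-10 - 5*a(6 + 4*6) = -10 - (-45)*(6 + 4*6)^(3/2) = -10 - (-45)*(6 + 24)^(3/2) = -10 - (-45)*30^(3/2) = -10 - (-45)*30*√30 = -10 - (-1350)*√30 = -10 + 1350*√30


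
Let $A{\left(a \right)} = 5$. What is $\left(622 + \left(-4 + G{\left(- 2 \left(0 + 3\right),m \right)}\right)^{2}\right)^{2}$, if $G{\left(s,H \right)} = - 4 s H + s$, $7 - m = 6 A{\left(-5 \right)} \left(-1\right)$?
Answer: $595221508036$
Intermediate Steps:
$m = 37$ ($m = 7 - 6 \cdot 5 \left(-1\right) = 7 - 30 \left(-1\right) = 7 - -30 = 7 + 30 = 37$)
$G{\left(s,H \right)} = s - 4 H s$ ($G{\left(s,H \right)} = - 4 H s + s = s - 4 H s$)
$\left(622 + \left(-4 + G{\left(- 2 \left(0 + 3\right),m \right)}\right)^{2}\right)^{2} = \left(622 + \left(-4 + - 2 \left(0 + 3\right) \left(1 - 148\right)\right)^{2}\right)^{2} = \left(622 + \left(-4 + \left(-2\right) 3 \left(1 - 148\right)\right)^{2}\right)^{2} = \left(622 + \left(-4 - -882\right)^{2}\right)^{2} = \left(622 + \left(-4 + 882\right)^{2}\right)^{2} = \left(622 + 878^{2}\right)^{2} = \left(622 + 770884\right)^{2} = 771506^{2} = 595221508036$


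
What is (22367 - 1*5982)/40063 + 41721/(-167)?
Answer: -1668732128/6690521 ≈ -249.42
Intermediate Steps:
(22367 - 1*5982)/40063 + 41721/(-167) = (22367 - 5982)*(1/40063) + 41721*(-1/167) = 16385*(1/40063) - 41721/167 = 16385/40063 - 41721/167 = -1668732128/6690521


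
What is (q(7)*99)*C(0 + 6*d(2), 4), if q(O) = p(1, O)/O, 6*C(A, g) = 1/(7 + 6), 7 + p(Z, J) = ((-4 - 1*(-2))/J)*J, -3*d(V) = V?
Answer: -297/182 ≈ -1.6319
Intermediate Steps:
d(V) = -V/3
p(Z, J) = -9 (p(Z, J) = -7 + ((-4 - 1*(-2))/J)*J = -7 + ((-4 + 2)/J)*J = -7 + (-2/J)*J = -7 - 2 = -9)
C(A, g) = 1/78 (C(A, g) = 1/(6*(7 + 6)) = (⅙)/13 = (⅙)*(1/13) = 1/78)
q(O) = -9/O
(q(7)*99)*C(0 + 6*d(2), 4) = (-9/7*99)*(1/78) = (-9*⅐*99)*(1/78) = -9/7*99*(1/78) = -891/7*1/78 = -297/182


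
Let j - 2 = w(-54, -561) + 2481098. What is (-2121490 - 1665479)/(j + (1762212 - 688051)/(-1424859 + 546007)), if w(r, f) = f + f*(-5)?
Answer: -1109395093196/727496922309 ≈ -1.5249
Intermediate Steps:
w(r, f) = -4*f (w(r, f) = f - 5*f = -4*f)
j = 2483344 (j = 2 + (-4*(-561) + 2481098) = 2 + (2244 + 2481098) = 2 + 2483342 = 2483344)
(-2121490 - 1665479)/(j + (1762212 - 688051)/(-1424859 + 546007)) = (-2121490 - 1665479)/(2483344 + (1762212 - 688051)/(-1424859 + 546007)) = -3786969/(2483344 + 1074161/(-878852)) = -3786969/(2483344 + 1074161*(-1/878852)) = -3786969/(2483344 - 1074161/878852) = -3786969/2182490766927/878852 = -3786969*878852/2182490766927 = -1109395093196/727496922309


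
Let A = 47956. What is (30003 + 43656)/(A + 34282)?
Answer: 73659/82238 ≈ 0.89568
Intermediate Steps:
(30003 + 43656)/(A + 34282) = (30003 + 43656)/(47956 + 34282) = 73659/82238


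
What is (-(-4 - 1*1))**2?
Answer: 25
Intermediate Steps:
(-(-4 - 1*1))**2 = (-(-4 - 1))**2 = (-1*(-5))**2 = 5**2 = 25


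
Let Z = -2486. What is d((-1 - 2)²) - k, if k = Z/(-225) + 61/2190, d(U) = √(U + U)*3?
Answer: -363871/32850 + 9*√2 ≈ 1.6512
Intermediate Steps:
d(U) = 3*√2*√U (d(U) = √(2*U)*3 = (√2*√U)*3 = 3*√2*√U)
k = 363871/32850 (k = -2486/(-225) + 61/2190 = -2486*(-1/225) + 61*(1/2190) = 2486/225 + 61/2190 = 363871/32850 ≈ 11.077)
d((-1 - 2)²) - k = 3*√2*√((-1 - 2)²) - 1*363871/32850 = 3*√2*√((-3)²) - 363871/32850 = 3*√2*√9 - 363871/32850 = 3*√2*3 - 363871/32850 = 9*√2 - 363871/32850 = -363871/32850 + 9*√2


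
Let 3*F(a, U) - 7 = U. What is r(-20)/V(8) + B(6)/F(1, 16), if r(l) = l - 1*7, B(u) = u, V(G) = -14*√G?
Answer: 18/23 + 27*√2/56 ≈ 1.4645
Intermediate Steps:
F(a, U) = 7/3 + U/3
r(l) = -7 + l (r(l) = l - 7 = -7 + l)
r(-20)/V(8) + B(6)/F(1, 16) = (-7 - 20)/((-28*√2)) + 6/(7/3 + (⅓)*16) = -27*(-√2/56) + 6/(7/3 + 16/3) = -27*(-√2/56) + 6/(23/3) = -(-27)*√2/56 + 6*(3/23) = 27*√2/56 + 18/23 = 18/23 + 27*√2/56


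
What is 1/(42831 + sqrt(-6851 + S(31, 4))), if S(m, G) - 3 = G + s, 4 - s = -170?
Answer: 42831/1834501231 - I*sqrt(6670)/1834501231 ≈ 2.3348e-5 - 4.4519e-8*I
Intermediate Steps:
s = 174 (s = 4 - 1*(-170) = 4 + 170 = 174)
S(m, G) = 177 + G (S(m, G) = 3 + (G + 174) = 3 + (174 + G) = 177 + G)
1/(42831 + sqrt(-6851 + S(31, 4))) = 1/(42831 + sqrt(-6851 + (177 + 4))) = 1/(42831 + sqrt(-6851 + 181)) = 1/(42831 + sqrt(-6670)) = 1/(42831 + I*sqrt(6670))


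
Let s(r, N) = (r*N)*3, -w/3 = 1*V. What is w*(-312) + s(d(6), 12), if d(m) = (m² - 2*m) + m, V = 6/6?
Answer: 2016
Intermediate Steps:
V = 1 (V = 6*(⅙) = 1)
d(m) = m² - m
w = -3 ≈ -3.0000
s(r, N) = 3*N*r (s(r, N) = (N*r)*3 = 3*N*r)
w*(-312) + s(d(6), 12) = -3*(-312) + 3*12*(6*(-1 + 6)) = 936 + 3*12*(6*5) = 936 + 3*12*30 = 936 + 1080 = 2016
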